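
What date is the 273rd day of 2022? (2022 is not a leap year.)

January has 31 days (273 − 31 = 242 remain).
February has 28 days (242 − 28 = 214 remain).
March has 31 days (214 − 31 = 183 remain).
April has 30 days (183 − 30 = 153 remain).
May has 31 days (153 − 31 = 122 remain).
June has 30 days (122 − 30 = 92 remain).
July has 31 days (92 − 31 = 61 remain).
August has 31 days (61 − 31 = 30 remain).
30 into September → September 30.

2022-09-30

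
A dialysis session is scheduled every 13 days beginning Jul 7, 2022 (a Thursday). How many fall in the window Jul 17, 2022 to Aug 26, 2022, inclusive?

3

Occurrences land 13·i days after Jul 7, 2022 for i = 0, 1, 2, …
Jul 17, 2022 is 10 days after the start; 10 ÷ 13 = 0 remainder 10; since the remainder is 10, round up to i = 1. First occurrence in the window: #2 on Jul 20, 2022 (1×13 = 13 days in).
Aug 26, 2022 is 50 days after the start; 50 ÷ 13 = 3 remainder 11. Last occurrence in the window: #4 on Aug 15, 2022.
Occurrences #2 through #4: 3 in total.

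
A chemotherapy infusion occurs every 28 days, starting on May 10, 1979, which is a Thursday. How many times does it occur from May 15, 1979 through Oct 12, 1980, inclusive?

Occurrences land 28·i days after May 10, 1979 for i = 0, 1, 2, …
May 15, 1979 is 5 days after the start; 5 ÷ 28 = 0 remainder 5; since the remainder is 5, round up to i = 1. First occurrence in the window: #2 on Jun 7, 1979 (1×28 = 28 days in).
Oct 12, 1980 is 521 days after the start; 521 ÷ 28 = 18 remainder 17. Last occurrence in the window: #19 on Sep 25, 1980.
Occurrences #2 through #19: 18 in total.

18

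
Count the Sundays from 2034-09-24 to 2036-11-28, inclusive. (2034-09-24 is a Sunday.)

2034-09-24 is a Sunday; the first Sunday on or after it is 2034-09-24.
From 2034-09-24 to 2036-11-28: 98 + 365 + 333 = 796 days (rest of 2034, 2035, to 2036-11-28 in 2036).
796 ÷ 7 = 113 full weeks with remainder 5, so 113 more Sundays after the first → 114.

114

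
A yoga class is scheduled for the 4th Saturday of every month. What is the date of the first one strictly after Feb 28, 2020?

Feb 2020 starts on a Saturday; its first Saturday is the 1st, so the 4th Saturday is the 22nd — Feb 22, 2020.
That is not after Feb 28, 2020, so look at Mar 2020.
Mar 2020 starts on a Sunday; its first Saturday is the 7th, so the 4th Saturday is the 28th — Mar 28, 2020.

Mar 28, 2020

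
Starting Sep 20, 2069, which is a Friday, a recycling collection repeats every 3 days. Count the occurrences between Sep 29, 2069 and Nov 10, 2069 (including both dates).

15

Occurrences land 3·i days after Sep 20, 2069 for i = 0, 1, 2, …
Sep 29, 2069 is 9 days after the start; 9 ÷ 3 = 3 remainder 0. First occurrence in the window: #4 on Sep 29, 2069 (3×3 = 9 days in).
Nov 10, 2069 is 51 days after the start; 51 ÷ 3 = 17 remainder 0. Last occurrence in the window: #18 on Nov 10, 2069.
Occurrences #4 through #18: 15 in total.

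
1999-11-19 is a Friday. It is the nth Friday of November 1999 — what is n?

3rd

Day 19 falls in week ⌈19/7⌉ of the month.
Days 1–7 hold the 1st Friday, 8–14 the 2nd, 15–21 the 3rd, 22–28 the 4th, 29–31 the 5th.
19 is in the range for the 3rd.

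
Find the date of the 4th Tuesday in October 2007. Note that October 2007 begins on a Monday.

October 2007 begins on a Monday, so the first Tuesday is October 2 (1 day later).
The 4th Tuesday is 3 weeks later: 2 + 21 = 23.

2007-10-23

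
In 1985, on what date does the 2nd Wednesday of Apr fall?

Apr 10, 1985

The first Wednesday of Apr 1985 is Apr 3.
The 2nd Wednesday is 1 weeks later: 3 + 7 = 10.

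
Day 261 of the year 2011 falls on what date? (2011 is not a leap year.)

Jan has 31 days (261 − 31 = 230 remain).
Feb has 28 days (230 − 28 = 202 remain).
Mar has 31 days (202 − 31 = 171 remain).
Apr has 30 days (171 − 30 = 141 remain).
May has 31 days (141 − 31 = 110 remain).
Jun has 30 days (110 − 30 = 80 remain).
Jul has 31 days (80 − 31 = 49 remain).
Aug has 31 days (49 − 31 = 18 remain).
18 into Sep → Sep 18.

Sep 18, 2011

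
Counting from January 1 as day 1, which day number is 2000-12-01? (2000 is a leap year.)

Days in months before December: 31 + 29 + 31 + 30 + 31 + 30 + 31 + 31 + 30 + 31 + 30 = 335.
Plus 1 day into December → day 336.

336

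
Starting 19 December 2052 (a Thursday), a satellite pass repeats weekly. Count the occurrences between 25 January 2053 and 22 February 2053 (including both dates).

Occurrences land 7·i days after 19 December 2052 for i = 0, 1, 2, …
25 January 2053 is 37 days after the start; 37 ÷ 7 = 5 remainder 2; since the remainder is 2, round up to i = 6. First occurrence in the window: #7 on 30 January 2053 (6×7 = 42 days in).
22 February 2053 is 65 days after the start; 65 ÷ 7 = 9 remainder 2. Last occurrence in the window: #10 on 20 February 2053.
Occurrences #7 through #10: 4 in total.

4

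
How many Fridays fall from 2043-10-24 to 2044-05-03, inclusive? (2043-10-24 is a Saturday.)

2043-10-24 is a Saturday; the first Friday on or after it is 2043-10-30 (6 days later).
From 2043-10-30 to 2044-05-03: 1 + 30 + 31 + 31 + 29 + 31 + 30 + 3 = 186 days (rest of October, November, December, January, February, March, April, May).
186 ÷ 7 = 26 full weeks with remainder 4, so 26 more Fridays after the first → 27.

27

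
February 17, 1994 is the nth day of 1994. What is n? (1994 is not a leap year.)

Days in months before February: 31 = 31.
Plus 17 days into February → day 48.

48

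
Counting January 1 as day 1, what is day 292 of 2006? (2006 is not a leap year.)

January has 31 days (292 − 31 = 261 remain).
February has 28 days (261 − 28 = 233 remain).
March has 31 days (233 − 31 = 202 remain).
April has 30 days (202 − 30 = 172 remain).
May has 31 days (172 − 31 = 141 remain).
June has 30 days (141 − 30 = 111 remain).
July has 31 days (111 − 31 = 80 remain).
August has 31 days (80 − 31 = 49 remain).
September has 30 days (49 − 30 = 19 remain).
19 into October → October 19.

19 October 2006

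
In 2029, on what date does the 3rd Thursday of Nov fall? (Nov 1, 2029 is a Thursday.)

Nov 15, 2029

Nov 2029 begins on a Thursday, so the first Thursday is Nov 1.
The 3rd Thursday is 2 weeks later: 1 + 14 = 15.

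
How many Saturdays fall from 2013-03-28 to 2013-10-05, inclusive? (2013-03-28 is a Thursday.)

2013-03-28 is a Thursday; the first Saturday on or after it is 2013-03-30 (2 days later).
From 2013-03-30 to 2013-10-05: 1 + 30 + 31 + 30 + 31 + 31 + 30 + 5 = 189 days (rest of March, April, May, June, July, August, September, October).
189 ÷ 7 = 27 full weeks with remainder 0, so 27 more Saturdays after the first → 28.

28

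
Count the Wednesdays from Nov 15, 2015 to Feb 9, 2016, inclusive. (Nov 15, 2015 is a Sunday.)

Nov 15, 2015 is a Sunday; the first Wednesday on or after it is Nov 18, 2015 (3 days later).
From Nov 18, 2015 to Feb 9, 2016: 12 + 31 + 31 + 9 = 83 days (rest of Nov, Dec, Jan, Feb).
83 ÷ 7 = 11 full weeks with remainder 6, so 11 more Wednesdays after the first → 12.

12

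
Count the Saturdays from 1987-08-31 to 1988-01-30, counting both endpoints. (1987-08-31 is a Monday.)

22

1987-08-31 is a Monday; the first Saturday on or after it is 1987-09-05 (5 days later).
From 1987-09-05 to 1988-01-30: 25 + 31 + 30 + 31 + 30 = 147 days (rest of September, October, November, December, January).
147 ÷ 7 = 21 full weeks with remainder 0, so 21 more Saturdays after the first → 22.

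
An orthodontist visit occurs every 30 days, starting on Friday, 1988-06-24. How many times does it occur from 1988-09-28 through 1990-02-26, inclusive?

Occurrences land 30·i days after 1988-06-24 for i = 0, 1, 2, …
1988-09-28 is 96 days after the start; 96 ÷ 30 = 3 remainder 6; since the remainder is 6, round up to i = 4. First occurrence in the window: #5 on 1988-10-22 (4×30 = 120 days in).
1990-02-26 is 612 days after the start; 612 ÷ 30 = 20 remainder 12. Last occurrence in the window: #21 on 1990-02-14.
Occurrences #5 through #21: 17 in total.

17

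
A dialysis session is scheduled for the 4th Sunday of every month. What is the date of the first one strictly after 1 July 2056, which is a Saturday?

July 2056 starts on a Saturday; its first Sunday is the 2nd, so the 4th Sunday is the 23rd — 23 July 2056.
23 July 2056 is after 1 July 2056, so that is the next one.

23 July 2056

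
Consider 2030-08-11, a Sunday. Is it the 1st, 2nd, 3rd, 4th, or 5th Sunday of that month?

Day 11 falls in week ⌈11/7⌉ of the month.
Days 1–7 hold the 1st Sunday, 8–14 the 2nd, 15–21 the 3rd, 22–28 the 4th, 29–31 the 5th.
11 is in the range for the 2nd.

2nd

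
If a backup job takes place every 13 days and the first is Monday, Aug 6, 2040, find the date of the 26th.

The 26th occurrence is 25 intervals after the first: 25 × 13 = 325 days after Aug 6, 2040.
Aug has 31 days — 25 days to the end of Aug leaves 300.
Sep has 30 days (270 left).
Oct has 31 days (239 left).
Nov has 30 days (209 left).
Dec has 31 days (178 left).
Jan has 31 days (147 left).
Feb has 28 days (119 left).
Mar has 31 days (88 left).
Apr has 30 days (58 left).
May has 31 days (27 left).
27 days into Jun → Jun 27, 2041.

Jun 27, 2041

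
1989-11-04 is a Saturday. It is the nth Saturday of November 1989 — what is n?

1st

Day 4 falls in week ⌈4/7⌉ of the month.
Days 1–7 hold the 1st Saturday, 8–14 the 2nd, 15–21 the 3rd, 22–28 the 4th, 29–31 the 5th.
4 is in the range for the 1st.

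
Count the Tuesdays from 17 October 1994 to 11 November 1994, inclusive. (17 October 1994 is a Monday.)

4

17 October 1994 is a Monday; the first Tuesday on or after it is 18 October 1994 (1 day later).
From 18 October 1994 to 11 November 1994: 13 + 11 = 24 days (rest of October, November).
24 ÷ 7 = 3 full weeks with remainder 3, so 3 more Tuesdays after the first → 4.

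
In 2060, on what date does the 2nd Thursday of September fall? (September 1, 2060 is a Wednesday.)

2060-09-09

September 2060 begins on a Wednesday, so the first Thursday is September 2 (1 day later).
The 2nd Thursday is 1 weeks later: 2 + 7 = 9.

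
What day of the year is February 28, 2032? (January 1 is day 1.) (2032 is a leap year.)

Days in months before February: 31 = 31.
Plus 28 days into February → day 59.

59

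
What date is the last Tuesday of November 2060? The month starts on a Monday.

November 2060 begins on a Monday, so the first Tuesday is November 2 (1 day later).
November 2060 has 30 days. Adding weeks: 2, 9, 16, 23, 30 — the last one ≤ 30 is the 30th.

2060-11-30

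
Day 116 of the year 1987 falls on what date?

Apr 26, 1987

Jan has 31 days (116 − 31 = 85 remain).
Feb has 28 days (85 − 28 = 57 remain).
Mar has 31 days (57 − 31 = 26 remain).
26 into Apr → Apr 26.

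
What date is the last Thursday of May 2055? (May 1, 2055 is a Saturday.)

May 27, 2055

May 2055 begins on a Saturday, so the first Thursday is May 6 (5 days later).
May 2055 has 31 days. Adding weeks: 6, 13, 20, 27 — the last one ≤ 31 is the 27th.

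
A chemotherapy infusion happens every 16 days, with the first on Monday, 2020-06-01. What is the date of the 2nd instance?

2020-06-17

The 2nd occurrence is 1 interval after the first: 1 × 16 = 16 days after 2020-06-01.
16 days later is 2020-06-17.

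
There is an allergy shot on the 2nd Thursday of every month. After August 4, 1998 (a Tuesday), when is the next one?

August 1998 starts on a Saturday; its first Thursday is the 6th, so the 2nd Thursday is the 13th — August 13, 1998.
August 13, 1998 is after August 4, 1998, so that is the next one.

August 13, 1998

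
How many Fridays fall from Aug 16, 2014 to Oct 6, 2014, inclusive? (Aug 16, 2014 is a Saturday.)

Aug 16, 2014 is a Saturday; the first Friday on or after it is Aug 22, 2014 (6 days later).
From Aug 22, 2014 to Oct 6, 2014: 9 + 30 + 6 = 45 days (rest of Aug, Sep, Oct).
45 ÷ 7 = 6 full weeks with remainder 3, so 6 more Fridays after the first → 7.

7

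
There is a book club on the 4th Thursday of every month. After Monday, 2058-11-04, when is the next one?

November 2058 starts on a Friday; its first Thursday is the 7th, so the 4th Thursday is the 28th — 2058-11-28.
2058-11-28 is after 2058-11-04, so that is the next one.

2058-11-28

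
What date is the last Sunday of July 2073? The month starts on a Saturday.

30 July 2073

July 2073 begins on a Saturday, so the first Sunday is July 2 (1 day later).
July 2073 has 31 days. Adding weeks: 2, 9, 16, 23, 30 — the last one ≤ 31 is the 30th.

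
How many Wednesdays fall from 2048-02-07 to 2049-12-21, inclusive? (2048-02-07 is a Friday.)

97

2048-02-07 is a Friday; the first Wednesday on or after it is 2048-02-12 (5 days later).
From 2048-02-12 to 2049-12-21: 323 + 355 = 678 days (rest of 2048, to 2049-12-21 in 2049).
678 ÷ 7 = 96 full weeks with remainder 6, so 96 more Wednesdays after the first → 97.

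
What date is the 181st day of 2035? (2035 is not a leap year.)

June 30, 2035

January has 31 days (181 − 31 = 150 remain).
February has 28 days (150 − 28 = 122 remain).
March has 31 days (122 − 31 = 91 remain).
April has 30 days (91 − 30 = 61 remain).
May has 31 days (61 − 31 = 30 remain).
30 into June → June 30.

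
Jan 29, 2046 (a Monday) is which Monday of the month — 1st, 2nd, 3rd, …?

Day 29 falls in week ⌈29/7⌉ of the month.
Days 1–7 hold the 1st Monday, 8–14 the 2nd, 15–21 the 3rd, 22–28 the 4th, 29–31 the 5th.
29 is in the range for the 5th.

5th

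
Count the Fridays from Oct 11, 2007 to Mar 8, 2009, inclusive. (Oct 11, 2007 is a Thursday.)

Oct 11, 2007 is a Thursday; the first Friday on or after it is Oct 12, 2007 (1 day later).
From Oct 12, 2007 to Mar 8, 2009: 80 + 366 + 67 = 513 days (rest of 2007, 2008, to Mar 8, 2009 in 2009).
513 ÷ 7 = 73 full weeks with remainder 2, so 73 more Fridays after the first → 74.

74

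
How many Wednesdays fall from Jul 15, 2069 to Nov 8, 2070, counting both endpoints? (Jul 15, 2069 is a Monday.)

Jul 15, 2069 is a Monday; the first Wednesday on or after it is Jul 17, 2069 (2 days later).
From Jul 17, 2069 to Nov 8, 2070: 167 + 312 = 479 days (rest of 2069, to Nov 8, 2070 in 2070).
479 ÷ 7 = 68 full weeks with remainder 3, so 68 more Wednesdays after the first → 69.

69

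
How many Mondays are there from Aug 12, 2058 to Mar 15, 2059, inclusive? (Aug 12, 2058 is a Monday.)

Aug 12, 2058 is a Monday; the first Monday on or after it is Aug 12, 2058.
From Aug 12, 2058 to Mar 15, 2059: 19 + 30 + 31 + 30 + 31 + 31 + 28 + 15 = 215 days (rest of Aug, Sep, Oct, Nov, Dec, Jan, Feb, Mar).
215 ÷ 7 = 30 full weeks with remainder 5, so 30 more Mondays after the first → 31.

31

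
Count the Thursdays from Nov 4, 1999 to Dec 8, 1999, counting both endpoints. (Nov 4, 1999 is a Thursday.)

5

Nov 4, 1999 is a Thursday; the first Thursday on or after it is Nov 4, 1999.
From Nov 4, 1999 to Dec 8, 1999: 26 + 8 = 34 days (rest of Nov, Dec).
34 ÷ 7 = 4 full weeks with remainder 6, so 4 more Thursdays after the first → 5.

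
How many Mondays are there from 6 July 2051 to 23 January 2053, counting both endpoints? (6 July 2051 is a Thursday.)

81

6 July 2051 is a Thursday; the first Monday on or after it is 10 July 2051 (4 days later).
From 10 July 2051 to 23 January 2053: 174 + 366 + 23 = 563 days (rest of 2051, 2052, to 23 January 2053 in 2053).
563 ÷ 7 = 80 full weeks with remainder 3, so 80 more Mondays after the first → 81.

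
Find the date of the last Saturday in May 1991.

The first Saturday of May 1991 is May 4.
May 1991 has 31 days. Adding weeks: 4, 11, 18, 25 — the last one ≤ 31 is the 25th.

May 25, 1991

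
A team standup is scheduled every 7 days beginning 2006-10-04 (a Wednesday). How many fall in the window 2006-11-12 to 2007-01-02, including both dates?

Occurrences land 7·i days after 2006-10-04 for i = 0, 1, 2, …
2006-11-12 is 39 days after the start; 39 ÷ 7 = 5 remainder 4; since the remainder is 4, round up to i = 6. First occurrence in the window: #7 on 2006-11-15 (6×7 = 42 days in).
2007-01-02 is 90 days after the start; 90 ÷ 7 = 12 remainder 6. Last occurrence in the window: #13 on 2006-12-27.
Occurrences #7 through #13: 7 in total.

7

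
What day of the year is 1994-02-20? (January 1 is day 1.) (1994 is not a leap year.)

Days in months before February: 31 = 31.
Plus 20 days into February → day 51.

51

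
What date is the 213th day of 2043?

January has 31 days (213 − 31 = 182 remain).
February has 28 days (182 − 28 = 154 remain).
March has 31 days (154 − 31 = 123 remain).
April has 30 days (123 − 30 = 93 remain).
May has 31 days (93 − 31 = 62 remain).
June has 30 days (62 − 30 = 32 remain).
July has 31 days (32 − 31 = 1 remain).
1 into August → August 1.

1 August 2043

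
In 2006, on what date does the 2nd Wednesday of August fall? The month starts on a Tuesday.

August 2006 begins on a Tuesday, so the first Wednesday is August 2 (1 day later).
The 2nd Wednesday is 1 weeks later: 2 + 7 = 9.

2006-08-09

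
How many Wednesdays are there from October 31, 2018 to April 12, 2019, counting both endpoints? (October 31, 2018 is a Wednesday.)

24

October 31, 2018 is a Wednesday; the first Wednesday on or after it is October 31, 2018.
From October 31, 2018 to April 12, 2019: 0 + 30 + 31 + 31 + 28 + 31 + 12 = 163 days (rest of October, November, December, January, February, March, April).
163 ÷ 7 = 23 full weeks with remainder 2, so 23 more Wednesdays after the first → 24.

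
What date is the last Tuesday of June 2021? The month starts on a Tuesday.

2021-06-29

June 2021 begins on a Tuesday, so the first Tuesday is June 1.
June 2021 has 30 days. Adding weeks: 1, 8, 15, 22, 29 — the last one ≤ 30 is the 29th.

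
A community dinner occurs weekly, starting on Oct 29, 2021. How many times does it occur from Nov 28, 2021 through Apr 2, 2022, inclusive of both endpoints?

18

Occurrences land 7·i days after Oct 29, 2021 for i = 0, 1, 2, …
Nov 28, 2021 is 30 days after the start; 30 ÷ 7 = 4 remainder 2; since the remainder is 2, round up to i = 5. First occurrence in the window: #6 on Dec 3, 2021 (5×7 = 35 days in).
Apr 2, 2022 is 155 days after the start; 155 ÷ 7 = 22 remainder 1. Last occurrence in the window: #23 on Apr 1, 2022.
Occurrences #6 through #23: 18 in total.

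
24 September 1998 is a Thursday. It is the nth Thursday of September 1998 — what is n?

Day 24 falls in week ⌈24/7⌉ of the month.
Days 1–7 hold the 1st Thursday, 8–14 the 2nd, 15–21 the 3rd, 22–28 the 4th, 29–31 the 5th.
24 is in the range for the 4th.

4th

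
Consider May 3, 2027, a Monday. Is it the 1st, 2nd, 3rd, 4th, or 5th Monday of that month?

Day 3 falls in week ⌈3/7⌉ of the month.
Days 1–7 hold the 1st Monday, 8–14 the 2nd, 15–21 the 3rd, 22–28 the 4th, 29–31 the 5th.
3 is in the range for the 1st.

1st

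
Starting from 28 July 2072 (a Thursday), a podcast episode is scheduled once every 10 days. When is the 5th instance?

6 September 2072

The 5th occurrence is 4 intervals after the first: 4 × 10 = 40 days after 28 July 2072.
July has 31 days — 3 days to the end of July leaves 37.
August has 31 days (6 left).
6 days into September → 6 September 2072.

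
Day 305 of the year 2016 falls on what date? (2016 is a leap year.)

Jan has 31 days (305 − 31 = 274 remain).
Feb has 29 days (274 − 29 = 245 remain).
Mar has 31 days (245 − 31 = 214 remain).
Apr has 30 days (214 − 30 = 184 remain).
May has 31 days (184 − 31 = 153 remain).
Jun has 30 days (153 − 30 = 123 remain).
Jul has 31 days (123 − 31 = 92 remain).
Aug has 31 days (92 − 31 = 61 remain).
Sep has 30 days (61 − 30 = 31 remain).
31 into Oct → Oct 31.

Oct 31, 2016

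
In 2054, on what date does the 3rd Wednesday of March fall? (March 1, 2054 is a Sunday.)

March 18, 2054

March 2054 begins on a Sunday, so the first Wednesday is March 4 (3 days later).
The 3rd Wednesday is 2 weeks later: 4 + 14 = 18.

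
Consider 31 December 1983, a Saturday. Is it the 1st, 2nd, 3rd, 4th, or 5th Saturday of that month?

Day 31 falls in week ⌈31/7⌉ of the month.
Days 1–7 hold the 1st Saturday, 8–14 the 2nd, 15–21 the 3rd, 22–28 the 4th, 29–31 the 5th.
31 is in the range for the 5th.

5th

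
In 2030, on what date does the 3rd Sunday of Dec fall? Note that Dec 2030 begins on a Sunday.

Dec 15, 2030

Dec 2030 begins on a Sunday, so the first Sunday is Dec 1.
The 3rd Sunday is 2 weeks later: 1 + 14 = 15.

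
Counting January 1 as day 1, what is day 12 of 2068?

Jan 12, 2068

12 into Jan → Jan 12.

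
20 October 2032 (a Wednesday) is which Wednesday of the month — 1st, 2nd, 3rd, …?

3rd

Day 20 falls in week ⌈20/7⌉ of the month.
Days 1–7 hold the 1st Wednesday, 8–14 the 2nd, 15–21 the 3rd, 22–28 the 4th, 29–31 the 5th.
20 is in the range for the 3rd.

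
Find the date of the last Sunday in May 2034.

May 28, 2034

May 2034 begins on a Monday, so the first Sunday is May 7 (6 days later).
May 2034 has 31 days. Adding weeks: 7, 14, 21, 28 — the last one ≤ 31 is the 28th.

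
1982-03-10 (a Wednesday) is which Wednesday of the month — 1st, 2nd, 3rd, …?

Day 10 falls in week ⌈10/7⌉ of the month.
Days 1–7 hold the 1st Wednesday, 8–14 the 2nd, 15–21 the 3rd, 22–28 the 4th, 29–31 the 5th.
10 is in the range for the 2nd.

2nd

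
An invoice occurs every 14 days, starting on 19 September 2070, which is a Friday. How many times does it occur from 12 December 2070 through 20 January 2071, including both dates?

3

Occurrences land 14·i days after 19 September 2070 for i = 0, 1, 2, …
12 December 2070 is 84 days after the start; 84 ÷ 14 = 6 remainder 0. First occurrence in the window: #7 on 12 December 2070 (6×14 = 84 days in).
20 January 2071 is 123 days after the start; 123 ÷ 14 = 8 remainder 11. Last occurrence in the window: #9 on 9 January 2071.
Occurrences #7 through #9: 3 in total.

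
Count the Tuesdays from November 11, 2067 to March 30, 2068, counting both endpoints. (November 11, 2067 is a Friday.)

November 11, 2067 is a Friday; the first Tuesday on or after it is November 15, 2067 (4 days later).
From November 15, 2067 to March 30, 2068: 15 + 31 + 31 + 29 + 30 = 136 days (rest of November, December, January, February, March).
136 ÷ 7 = 19 full weeks with remainder 3, so 19 more Tuesdays after the first → 20.

20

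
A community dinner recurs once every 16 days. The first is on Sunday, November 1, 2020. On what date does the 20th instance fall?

The 20th occurrence is 19 intervals after the first: 19 × 16 = 304 days after November 1, 2020.
November has 30 days — 29 days to the end of November leaves 275.
December has 31 days (244 left).
January has 31 days (213 left).
February has 28 days (185 left).
March has 31 days (154 left).
April has 30 days (124 left).
May has 31 days (93 left).
June has 30 days (63 left).
July has 31 days (32 left).
August has 31 days (1 left).
1 day into September → September 1, 2021.

September 1, 2021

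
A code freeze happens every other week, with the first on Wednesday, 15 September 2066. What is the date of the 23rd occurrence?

20 July 2067

The 23rd occurrence is 22 intervals after the first: 22 × 14 = 308 days after 15 September 2066.
September has 30 days — 15 days to the end of September leaves 293.
October has 31 days (262 left).
November has 30 days (232 left).
December has 31 days (201 left).
January has 31 days (170 left).
February has 28 days (142 left).
March has 31 days (111 left).
April has 30 days (81 left).
May has 31 days (50 left).
June has 30 days (20 left).
20 days into July → 20 July 2067.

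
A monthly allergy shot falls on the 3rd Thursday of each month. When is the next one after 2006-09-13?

September 2006 starts on a Friday; its first Thursday is the 7th, so the 3rd Thursday is the 21st — 2006-09-21.
2006-09-21 is after 2006-09-13, so that is the next one.

2006-09-21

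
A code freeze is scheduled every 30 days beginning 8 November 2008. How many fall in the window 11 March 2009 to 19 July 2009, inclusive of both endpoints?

4

Occurrences land 30·i days after 8 November 2008 for i = 0, 1, 2, …
11 March 2009 is 123 days after the start; 123 ÷ 30 = 4 remainder 3; since the remainder is 3, round up to i = 5. First occurrence in the window: #6 on 7 April 2009 (5×30 = 150 days in).
19 July 2009 is 253 days after the start; 253 ÷ 30 = 8 remainder 13. Last occurrence in the window: #9 on 6 July 2009.
Occurrences #6 through #9: 4 in total.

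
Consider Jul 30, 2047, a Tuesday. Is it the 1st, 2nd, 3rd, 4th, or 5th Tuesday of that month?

Day 30 falls in week ⌈30/7⌉ of the month.
Days 1–7 hold the 1st Tuesday, 8–14 the 2nd, 15–21 the 3rd, 22–28 the 4th, 29–31 the 5th.
30 is in the range for the 5th.

5th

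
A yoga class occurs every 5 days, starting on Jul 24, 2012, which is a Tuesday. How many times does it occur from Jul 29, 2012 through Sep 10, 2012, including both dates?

9

Occurrences land 5·i days after Jul 24, 2012 for i = 0, 1, 2, …
Jul 29, 2012 is 5 days after the start; 5 ÷ 5 = 1 remainder 0. First occurrence in the window: #2 on Jul 29, 2012 (1×5 = 5 days in).
Sep 10, 2012 is 48 days after the start; 48 ÷ 5 = 9 remainder 3. Last occurrence in the window: #10 on Sep 7, 2012.
Occurrences #2 through #10: 9 in total.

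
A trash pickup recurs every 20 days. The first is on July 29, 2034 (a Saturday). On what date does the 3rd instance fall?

September 7, 2034

The 3rd occurrence is 2 intervals after the first: 2 × 20 = 40 days after July 29, 2034.
July has 31 days — 2 days to the end of July leaves 38.
August has 31 days (7 left).
7 days into September → September 7, 2034.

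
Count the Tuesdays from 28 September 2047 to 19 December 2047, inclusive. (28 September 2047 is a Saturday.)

12

28 September 2047 is a Saturday; the first Tuesday on or after it is 1 October 2047 (3 days later).
From 1 October 2047 to 19 December 2047: 30 + 30 + 19 = 79 days (rest of October, November, December).
79 ÷ 7 = 11 full weeks with remainder 2, so 11 more Tuesdays after the first → 12.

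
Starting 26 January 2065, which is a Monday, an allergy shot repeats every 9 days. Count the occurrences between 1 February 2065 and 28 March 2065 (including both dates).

Occurrences land 9·i days after 26 January 2065 for i = 0, 1, 2, …
1 February 2065 is 6 days after the start; 6 ÷ 9 = 0 remainder 6; since the remainder is 6, round up to i = 1. First occurrence in the window: #2 on 4 February 2065 (1×9 = 9 days in).
28 March 2065 is 61 days after the start; 61 ÷ 9 = 6 remainder 7. Last occurrence in the window: #7 on 21 March 2065.
Occurrences #2 through #7: 6 in total.

6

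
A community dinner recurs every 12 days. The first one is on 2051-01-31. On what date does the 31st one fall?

2052-01-26

The 31st occurrence is 30 intervals after the first: 30 × 12 = 360 days after 2051-01-31.
January has 31 days — 0 days to the end of January leaves 360.
February has 28 days (332 left).
March has 31 days (301 left).
April has 30 days (271 left).
May has 31 days (240 left).
June has 30 days (210 left).
July has 31 days (179 left).
August has 31 days (148 left).
September has 30 days (118 left).
October has 31 days (87 left).
November has 30 days (57 left).
December has 31 days (26 left).
26 days into January → 2052-01-26.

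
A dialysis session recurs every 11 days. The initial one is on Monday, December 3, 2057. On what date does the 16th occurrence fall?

The 16th occurrence is 15 intervals after the first: 15 × 11 = 165 days after December 3, 2057.
December has 31 days — 28 days to the end of December leaves 137.
January has 31 days (106 left).
February has 28 days (78 left).
March has 31 days (47 left).
April has 30 days (17 left).
17 days into May → May 17, 2058.

May 17, 2058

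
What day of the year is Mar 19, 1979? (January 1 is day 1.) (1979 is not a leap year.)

Days in months before Mar: 31 + 28 = 59.
Plus 19 days into Mar → day 78.

78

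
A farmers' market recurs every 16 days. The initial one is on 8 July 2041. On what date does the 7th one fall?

The 7th occurrence is 6 intervals after the first: 6 × 16 = 96 days after 8 July 2041.
July has 31 days — 23 days to the end of July leaves 73.
August has 31 days (42 left).
September has 30 days (12 left).
12 days into October → 12 October 2041.

12 October 2041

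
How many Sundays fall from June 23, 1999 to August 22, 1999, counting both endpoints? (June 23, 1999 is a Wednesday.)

9

June 23, 1999 is a Wednesday; the first Sunday on or after it is June 27, 1999 (4 days later).
From June 27, 1999 to August 22, 1999: 3 + 31 + 22 = 56 days (rest of June, July, August).
56 ÷ 7 = 8 full weeks with remainder 0, so 8 more Sundays after the first → 9.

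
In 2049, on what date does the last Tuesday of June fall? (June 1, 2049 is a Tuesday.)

June 2049 begins on a Tuesday, so the first Tuesday is June 1.
June 2049 has 30 days. Adding weeks: 1, 8, 15, 22, 29 — the last one ≤ 30 is the 29th.

June 29, 2049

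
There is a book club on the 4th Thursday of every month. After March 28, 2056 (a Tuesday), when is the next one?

April 27, 2056

March 2056 starts on a Wednesday; its first Thursday is the 2nd, so the 4th Thursday is the 23rd — March 23, 2056.
That is not after March 28, 2056, so look at April 2056.
April 2056 starts on a Saturday; its first Thursday is the 6th, so the 4th Thursday is the 27th — April 27, 2056.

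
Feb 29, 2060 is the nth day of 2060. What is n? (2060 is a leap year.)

Days in months before Feb: 31 = 31.
Plus 29 days into Feb → day 60.

60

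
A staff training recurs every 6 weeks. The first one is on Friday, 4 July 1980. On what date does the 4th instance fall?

The 4th occurrence is 3 intervals after the first: 3 × 42 = 126 days after 4 July 1980.
July has 31 days — 27 days to the end of July leaves 99.
August has 31 days (68 left).
September has 30 days (38 left).
October has 31 days (7 left).
7 days into November → 7 November 1980.

7 November 1980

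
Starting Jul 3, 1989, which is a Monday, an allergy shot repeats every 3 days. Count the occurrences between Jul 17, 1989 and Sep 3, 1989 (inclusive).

16

Occurrences land 3·i days after Jul 3, 1989 for i = 0, 1, 2, …
Jul 17, 1989 is 14 days after the start; 14 ÷ 3 = 4 remainder 2; since the remainder is 2, round up to i = 5. First occurrence in the window: #6 on Jul 18, 1989 (5×3 = 15 days in).
Sep 3, 1989 is 62 days after the start; 62 ÷ 3 = 20 remainder 2. Last occurrence in the window: #21 on Sep 1, 1989.
Occurrences #6 through #21: 16 in total.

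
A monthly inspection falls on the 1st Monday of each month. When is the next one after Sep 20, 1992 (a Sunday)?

Sep 1992 starts on a Tuesday, so its 1st Monday is Sep 7, 1992 (6 days in).
That is not after Sep 20, 1992, so look at Oct 1992.
Oct 1992 starts on a Thursday, so its 1st Monday is Oct 5, 1992 (4 days in).

Oct 5, 1992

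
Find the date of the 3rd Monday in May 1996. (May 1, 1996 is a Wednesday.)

May 20, 1996

May 1996 begins on a Wednesday, so the first Monday is May 6 (5 days later).
The 3rd Monday is 2 weeks later: 6 + 14 = 20.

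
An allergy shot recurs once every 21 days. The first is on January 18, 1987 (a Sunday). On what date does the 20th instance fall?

February 21, 1988

The 20th occurrence is 19 intervals after the first: 19 × 21 = 399 days after January 18, 1987.
January has 31 days — 13 days to the end of January leaves 386.
February has 28 days (358 left).
March has 31 days (327 left).
April has 30 days (297 left).
May has 31 days (266 left).
June has 30 days (236 left).
July has 31 days (205 left).
August has 31 days (174 left).
September has 30 days (144 left).
October has 31 days (113 left).
November has 30 days (83 left).
December has 31 days (52 left).
January has 31 days (21 left).
21 days into February → February 21, 1988.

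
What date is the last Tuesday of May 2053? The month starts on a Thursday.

27 May 2053

May 2053 begins on a Thursday, so the first Tuesday is May 6 (5 days later).
May 2053 has 31 days. Adding weeks: 6, 13, 20, 27 — the last one ≤ 31 is the 27th.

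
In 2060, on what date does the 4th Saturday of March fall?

The first Saturday of March 2060 is March 6.
The 4th Saturday is 3 weeks later: 6 + 21 = 27.

2060-03-27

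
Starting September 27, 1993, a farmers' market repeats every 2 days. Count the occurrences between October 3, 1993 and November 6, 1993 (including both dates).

18

Occurrences land 2·i days after September 27, 1993 for i = 0, 1, 2, …
October 3, 1993 is 6 days after the start; 6 ÷ 2 = 3 remainder 0. First occurrence in the window: #4 on October 3, 1993 (3×2 = 6 days in).
November 6, 1993 is 40 days after the start; 40 ÷ 2 = 20 remainder 0. Last occurrence in the window: #21 on November 6, 1993.
Occurrences #4 through #21: 18 in total.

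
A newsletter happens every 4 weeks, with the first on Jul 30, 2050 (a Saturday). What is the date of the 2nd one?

Aug 27, 2050

The 2nd occurrence is 1 interval after the first: 1 × 28 = 28 days after Jul 30, 2050.
Jul has 31 days — 1 day to the end of Jul leaves 27.
27 days into Aug → Aug 27, 2050.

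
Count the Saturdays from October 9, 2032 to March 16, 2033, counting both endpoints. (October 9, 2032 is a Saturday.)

23

October 9, 2032 is a Saturday; the first Saturday on or after it is October 9, 2032.
From October 9, 2032 to March 16, 2033: 22 + 30 + 31 + 31 + 28 + 16 = 158 days (rest of October, November, December, January, February, March).
158 ÷ 7 = 22 full weeks with remainder 4, so 22 more Saturdays after the first → 23.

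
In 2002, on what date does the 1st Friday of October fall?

2002-10-04

The first Friday of October 2002 is October 4.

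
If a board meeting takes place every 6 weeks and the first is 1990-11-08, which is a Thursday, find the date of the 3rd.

1991-01-31

The 3rd occurrence is 2 intervals after the first: 2 × 42 = 84 days after 1990-11-08.
November has 30 days — 22 days to the end of November leaves 62.
December has 31 days (31 left).
31 days into January → 1991-01-31.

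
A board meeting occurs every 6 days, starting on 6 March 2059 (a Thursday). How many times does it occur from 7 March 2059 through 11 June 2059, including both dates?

16

Occurrences land 6·i days after 6 March 2059 for i = 0, 1, 2, …
7 March 2059 is 1 day after the start; 1 ÷ 6 = 0 remainder 1; since the remainder is 1, round up to i = 1. First occurrence in the window: #2 on 12 March 2059 (1×6 = 6 days in).
11 June 2059 is 97 days after the start; 97 ÷ 6 = 16 remainder 1. Last occurrence in the window: #17 on 10 June 2059.
Occurrences #2 through #17: 16 in total.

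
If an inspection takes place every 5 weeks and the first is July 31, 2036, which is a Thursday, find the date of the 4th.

November 13, 2036

The 4th occurrence is 3 intervals after the first: 3 × 35 = 105 days after July 31, 2036.
July has 31 days — 0 days to the end of July leaves 105.
August has 31 days (74 left).
September has 30 days (44 left).
October has 31 days (13 left).
13 days into November → November 13, 2036.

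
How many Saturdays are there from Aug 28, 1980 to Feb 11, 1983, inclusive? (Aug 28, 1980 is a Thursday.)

128

Aug 28, 1980 is a Thursday; the first Saturday on or after it is Aug 30, 1980 (2 days later).
From Aug 30, 1980 to Feb 11, 1983: 123 + 365 + 365 + 42 = 895 days (rest of 1980, 1981, 1982, to Feb 11, 1983 in 1983).
895 ÷ 7 = 127 full weeks with remainder 6, so 127 more Saturdays after the first → 128.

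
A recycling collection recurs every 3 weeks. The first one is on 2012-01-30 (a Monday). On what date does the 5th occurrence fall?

The 5th occurrence is 4 intervals after the first: 4 × 21 = 84 days after 2012-01-30.
January has 31 days — 1 day to the end of January leaves 83.
February has 29 days (54 left).
March has 31 days (23 left).
23 days into April → 2012-04-23.

2012-04-23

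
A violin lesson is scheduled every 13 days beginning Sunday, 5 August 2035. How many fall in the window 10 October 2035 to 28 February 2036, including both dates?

Occurrences land 13·i days after 5 August 2035 for i = 0, 1, 2, …
10 October 2035 is 66 days after the start; 66 ÷ 13 = 5 remainder 1; since the remainder is 1, round up to i = 6. First occurrence in the window: #7 on 22 October 2035 (6×13 = 78 days in).
28 February 2036 is 207 days after the start; 207 ÷ 13 = 15 remainder 12. Last occurrence in the window: #16 on 16 February 2036.
Occurrences #7 through #16: 10 in total.

10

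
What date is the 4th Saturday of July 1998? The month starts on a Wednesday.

1998-07-25

July 1998 begins on a Wednesday, so the first Saturday is July 4 (3 days later).
The 4th Saturday is 3 weeks later: 4 + 21 = 25.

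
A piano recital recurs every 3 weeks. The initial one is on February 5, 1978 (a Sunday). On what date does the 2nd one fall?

The 2nd occurrence is 1 interval after the first: 1 × 21 = 21 days after February 5, 1978.
21 days later is February 26, 1978.

February 26, 1978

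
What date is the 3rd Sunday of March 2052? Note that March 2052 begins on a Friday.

March 2052 begins on a Friday, so the first Sunday is March 3 (2 days later).
The 3rd Sunday is 2 weeks later: 3 + 14 = 17.

March 17, 2052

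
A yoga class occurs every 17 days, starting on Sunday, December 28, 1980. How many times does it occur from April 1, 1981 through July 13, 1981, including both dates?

6

Occurrences land 17·i days after December 28, 1980 for i = 0, 1, 2, …
April 1, 1981 is 94 days after the start; 94 ÷ 17 = 5 remainder 9; since the remainder is 9, round up to i = 6. First occurrence in the window: #7 on April 9, 1981 (6×17 = 102 days in).
July 13, 1981 is 197 days after the start; 197 ÷ 17 = 11 remainder 10. Last occurrence in the window: #12 on July 3, 1981.
Occurrences #7 through #12: 6 in total.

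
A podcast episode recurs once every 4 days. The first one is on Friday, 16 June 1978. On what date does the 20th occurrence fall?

31 August 1978

The 20th occurrence is 19 intervals after the first: 19 × 4 = 76 days after 16 June 1978.
June has 30 days — 14 days to the end of June leaves 62.
July has 31 days (31 left).
31 days into August → 31 August 1978.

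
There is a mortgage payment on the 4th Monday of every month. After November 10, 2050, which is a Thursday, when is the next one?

November 2050 starts on a Tuesday; its first Monday is the 7th, so the 4th Monday is the 28th — November 28, 2050.
November 28, 2050 is after November 10, 2050, so that is the next one.

November 28, 2050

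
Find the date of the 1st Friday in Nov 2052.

Nov 2052 begins on a Friday, so the first Friday is Nov 1.

Nov 1, 2052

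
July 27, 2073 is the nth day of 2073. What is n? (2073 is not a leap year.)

208

Days in months before July: 31 + 28 + 31 + 30 + 31 + 30 = 181.
Plus 27 days into July → day 208.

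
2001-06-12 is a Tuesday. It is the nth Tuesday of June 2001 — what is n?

2nd

Day 12 falls in week ⌈12/7⌉ of the month.
Days 1–7 hold the 1st Tuesday, 8–14 the 2nd, 15–21 the 3rd, 22–28 the 4th, 29–31 the 5th.
12 is in the range for the 2nd.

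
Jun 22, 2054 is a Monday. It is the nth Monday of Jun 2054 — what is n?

Day 22 falls in week ⌈22/7⌉ of the month.
Days 1–7 hold the 1st Monday, 8–14 the 2nd, 15–21 the 3rd, 22–28 the 4th, 29–31 the 5th.
22 is in the range for the 4th.

4th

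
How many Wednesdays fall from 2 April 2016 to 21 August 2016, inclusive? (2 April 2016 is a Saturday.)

20

2 April 2016 is a Saturday; the first Wednesday on or after it is 6 April 2016 (4 days later).
From 6 April 2016 to 21 August 2016: 24 + 31 + 30 + 31 + 21 = 137 days (rest of April, May, June, July, August).
137 ÷ 7 = 19 full weeks with remainder 4, so 19 more Wednesdays after the first → 20.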